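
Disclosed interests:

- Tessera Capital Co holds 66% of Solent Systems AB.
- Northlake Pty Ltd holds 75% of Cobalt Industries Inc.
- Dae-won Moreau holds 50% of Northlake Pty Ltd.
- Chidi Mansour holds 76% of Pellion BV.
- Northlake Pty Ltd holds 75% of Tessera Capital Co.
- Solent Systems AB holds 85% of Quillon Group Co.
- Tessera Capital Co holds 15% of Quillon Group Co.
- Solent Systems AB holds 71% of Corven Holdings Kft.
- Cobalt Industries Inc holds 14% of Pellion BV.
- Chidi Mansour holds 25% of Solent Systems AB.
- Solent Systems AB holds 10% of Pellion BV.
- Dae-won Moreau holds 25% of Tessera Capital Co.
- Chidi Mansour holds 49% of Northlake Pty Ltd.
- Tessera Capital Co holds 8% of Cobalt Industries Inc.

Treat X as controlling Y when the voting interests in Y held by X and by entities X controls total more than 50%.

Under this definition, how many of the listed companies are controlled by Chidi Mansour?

1

Chidi holds 76% of Pellion, so Chidi controls Pellion.
No other company's threshold is met.
Chidi controls 1 company.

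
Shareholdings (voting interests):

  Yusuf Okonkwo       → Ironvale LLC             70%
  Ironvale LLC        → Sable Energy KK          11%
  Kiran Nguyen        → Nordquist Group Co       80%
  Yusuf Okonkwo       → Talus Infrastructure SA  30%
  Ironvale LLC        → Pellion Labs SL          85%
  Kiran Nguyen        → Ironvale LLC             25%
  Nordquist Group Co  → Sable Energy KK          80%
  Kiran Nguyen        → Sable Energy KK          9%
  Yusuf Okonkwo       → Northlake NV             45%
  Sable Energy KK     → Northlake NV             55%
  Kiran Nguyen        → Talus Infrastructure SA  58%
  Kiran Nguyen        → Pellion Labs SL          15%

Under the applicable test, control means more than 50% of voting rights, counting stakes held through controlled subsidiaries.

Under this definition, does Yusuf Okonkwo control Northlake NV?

No

Yusuf holds 70% of Ironvale, so Yusuf controls Ironvale.
Ironvale holds 85% of Pellion, so Yusuf controls Pellion.
In Northlake, Yusuf's side holds only 45%, not > 50%.
So Yusuf does not control Northlake.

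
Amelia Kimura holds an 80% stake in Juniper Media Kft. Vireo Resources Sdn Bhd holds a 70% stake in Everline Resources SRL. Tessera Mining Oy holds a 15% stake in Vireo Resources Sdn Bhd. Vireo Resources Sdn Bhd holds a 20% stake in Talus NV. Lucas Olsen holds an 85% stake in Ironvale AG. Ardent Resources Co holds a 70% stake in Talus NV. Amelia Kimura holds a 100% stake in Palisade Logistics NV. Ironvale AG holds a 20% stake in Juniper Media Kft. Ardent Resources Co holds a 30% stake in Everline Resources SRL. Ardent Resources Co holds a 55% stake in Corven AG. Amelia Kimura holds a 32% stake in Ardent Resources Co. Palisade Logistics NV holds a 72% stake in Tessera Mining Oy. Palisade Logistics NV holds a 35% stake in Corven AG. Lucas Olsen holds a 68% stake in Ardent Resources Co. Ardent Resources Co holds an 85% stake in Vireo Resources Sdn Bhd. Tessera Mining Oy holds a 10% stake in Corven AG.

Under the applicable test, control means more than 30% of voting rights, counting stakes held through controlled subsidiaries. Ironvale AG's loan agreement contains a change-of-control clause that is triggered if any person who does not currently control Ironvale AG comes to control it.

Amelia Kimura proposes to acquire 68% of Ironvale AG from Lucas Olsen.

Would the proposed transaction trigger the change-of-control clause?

Yes

The purchase adds only to Amelia's holdings (Lucas's stake shrinks), so Amelia is the only person who could newly come to control Ironvale.
Amelia holds 100% of Palisade, so Amelia controls Palisade.
Palisade holds 72% of Tessera, so Amelia controls Tessera.
Amelia holds 32% of Ardent, so Amelia controls Ardent.
Tessera and Ardent together hold 15% + 85% = 100% of Vireo, so Amelia controls Vireo.
Tessera and Ardent and Palisade together hold 10% + 55% + 35% = 100% of Corven, so Amelia controls Corven.
Ardent and Vireo together hold 30% + 70% = 100% of Everline, so Amelia controls Everline.
Amelia holds 80% of Juniper, so Amelia controls Juniper.
Vireo and Ardent together hold 20% + 70% = 90% of Talus, so Amelia controls Talus.
Neither Amelia nor any entity Amelia controls holds any voting interest in Ironvale.
So before the transaction, Amelia does not control Ironvale.
After the purchase, Amelia holds 68% of Ironvale directly, and Lucas's stake falls to 17%.
Amelia holds 68% of Ironvale, so Amelia controls Ironvale.
Amelia did not control Ironvale before and does after, so the clause is triggered.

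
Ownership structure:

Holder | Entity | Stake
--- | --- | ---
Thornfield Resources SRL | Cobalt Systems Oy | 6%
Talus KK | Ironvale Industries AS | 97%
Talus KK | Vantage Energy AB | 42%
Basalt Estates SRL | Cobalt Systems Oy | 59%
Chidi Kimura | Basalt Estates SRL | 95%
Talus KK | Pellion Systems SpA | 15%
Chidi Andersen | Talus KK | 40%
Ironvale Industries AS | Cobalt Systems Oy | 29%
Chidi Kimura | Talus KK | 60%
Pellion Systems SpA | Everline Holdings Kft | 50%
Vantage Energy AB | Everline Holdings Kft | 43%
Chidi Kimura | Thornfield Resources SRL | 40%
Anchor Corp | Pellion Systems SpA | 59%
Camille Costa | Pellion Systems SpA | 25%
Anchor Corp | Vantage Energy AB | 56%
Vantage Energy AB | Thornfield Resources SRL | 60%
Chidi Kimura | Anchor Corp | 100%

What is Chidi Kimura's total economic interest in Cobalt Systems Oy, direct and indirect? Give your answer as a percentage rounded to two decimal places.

78.25%

Chidi Kimura reaches Cobalt along 5 paths.
Via Talus → Vantage → Thornfield: 60% × 42% × 60% × 6% = 0.9072%.
Via Anchor → Vantage → Thornfield: 100% × 56% × 60% × 6% = 2.016%.
Via Thornfield: 40% × 6% = 2.4%.
Via Talus → Ironvale: 60% × 97% × 29% = 16.878%.
Via Basalt: 95% × 59% = 56.05%.
Total: 0.9072% + 2.016% + 2.4% + 16.878% + 56.05% = 78.2512%.
Rounded: 78.25%.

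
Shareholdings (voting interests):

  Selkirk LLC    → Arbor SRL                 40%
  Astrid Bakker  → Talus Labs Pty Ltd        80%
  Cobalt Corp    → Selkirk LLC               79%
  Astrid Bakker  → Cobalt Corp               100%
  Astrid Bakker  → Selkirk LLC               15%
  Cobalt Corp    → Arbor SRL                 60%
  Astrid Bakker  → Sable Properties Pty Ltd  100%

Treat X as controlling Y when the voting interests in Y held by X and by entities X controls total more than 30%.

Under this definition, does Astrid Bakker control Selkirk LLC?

Astrid holds 100% of Cobalt, so Astrid controls Cobalt.
Cobalt and Astrid together hold 79% + 15% = 94% of Selkirk, so Astrid controls Selkirk.

Yes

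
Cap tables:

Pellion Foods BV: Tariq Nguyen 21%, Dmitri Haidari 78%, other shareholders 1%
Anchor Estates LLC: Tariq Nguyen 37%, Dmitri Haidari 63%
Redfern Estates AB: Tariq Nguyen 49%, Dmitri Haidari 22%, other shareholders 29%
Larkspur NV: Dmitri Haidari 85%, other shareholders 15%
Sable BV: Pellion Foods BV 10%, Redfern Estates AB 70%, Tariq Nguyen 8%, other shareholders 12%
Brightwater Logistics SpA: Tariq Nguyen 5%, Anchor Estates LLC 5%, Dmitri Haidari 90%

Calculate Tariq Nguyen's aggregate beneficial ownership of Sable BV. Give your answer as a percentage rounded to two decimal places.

Tariq reaches Sable along 3 paths.
Via Pellion: 21% × 10% = 2.1%.
Via Redfern: 49% × 70% = 34.3%.
Direct stake: 8% = 8%.
Total: 2.1% + 34.3% + 8% = 44.4%.
Rounded: 44.40%.

44.40%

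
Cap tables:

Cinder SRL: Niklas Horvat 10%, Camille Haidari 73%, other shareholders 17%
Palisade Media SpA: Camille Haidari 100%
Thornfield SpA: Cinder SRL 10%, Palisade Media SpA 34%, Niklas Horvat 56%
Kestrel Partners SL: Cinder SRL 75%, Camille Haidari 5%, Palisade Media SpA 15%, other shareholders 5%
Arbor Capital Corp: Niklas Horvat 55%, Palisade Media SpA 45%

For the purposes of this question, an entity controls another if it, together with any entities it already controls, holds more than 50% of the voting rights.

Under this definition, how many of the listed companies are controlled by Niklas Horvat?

2

Niklas holds 56% of Thornfield, so Niklas controls Thornfield.
Niklas holds 55% of Arbor, so Niklas controls Arbor.
No other company's threshold is met.
Niklas controls 2 companies.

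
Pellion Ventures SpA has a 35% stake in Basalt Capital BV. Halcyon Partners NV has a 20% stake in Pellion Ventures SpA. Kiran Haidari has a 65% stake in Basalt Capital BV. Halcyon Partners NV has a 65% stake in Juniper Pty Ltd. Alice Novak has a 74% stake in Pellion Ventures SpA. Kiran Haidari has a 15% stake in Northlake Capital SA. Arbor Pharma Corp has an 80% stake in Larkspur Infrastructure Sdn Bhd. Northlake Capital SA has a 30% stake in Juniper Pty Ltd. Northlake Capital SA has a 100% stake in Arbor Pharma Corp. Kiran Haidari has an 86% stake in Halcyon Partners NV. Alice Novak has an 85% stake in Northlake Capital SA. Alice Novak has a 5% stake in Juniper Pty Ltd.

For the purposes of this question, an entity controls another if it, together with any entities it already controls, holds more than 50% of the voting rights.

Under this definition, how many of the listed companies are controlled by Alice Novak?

4

Alice holds 85% of Northlake, so Alice controls Northlake.
Northlake holds 100% of Arbor, so Alice controls Arbor.
Arbor holds 80% of Larkspur, so Alice controls Larkspur.
Alice holds 74% of Pellion, so Alice controls Pellion.
No other company's threshold is met.
Alice controls 4 companies.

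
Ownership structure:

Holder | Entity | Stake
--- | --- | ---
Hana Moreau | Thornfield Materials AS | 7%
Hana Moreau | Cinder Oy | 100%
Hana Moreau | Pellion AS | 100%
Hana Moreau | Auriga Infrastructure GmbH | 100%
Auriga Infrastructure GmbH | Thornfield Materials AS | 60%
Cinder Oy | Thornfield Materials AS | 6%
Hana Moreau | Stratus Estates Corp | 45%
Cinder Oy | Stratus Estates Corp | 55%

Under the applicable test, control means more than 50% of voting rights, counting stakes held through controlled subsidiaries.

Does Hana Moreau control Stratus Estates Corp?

Yes

Hana holds 100% of Cinder, so Hana controls Cinder.
Hana and Cinder together hold 45% + 55% = 100% of Stratus, so Hana controls Stratus.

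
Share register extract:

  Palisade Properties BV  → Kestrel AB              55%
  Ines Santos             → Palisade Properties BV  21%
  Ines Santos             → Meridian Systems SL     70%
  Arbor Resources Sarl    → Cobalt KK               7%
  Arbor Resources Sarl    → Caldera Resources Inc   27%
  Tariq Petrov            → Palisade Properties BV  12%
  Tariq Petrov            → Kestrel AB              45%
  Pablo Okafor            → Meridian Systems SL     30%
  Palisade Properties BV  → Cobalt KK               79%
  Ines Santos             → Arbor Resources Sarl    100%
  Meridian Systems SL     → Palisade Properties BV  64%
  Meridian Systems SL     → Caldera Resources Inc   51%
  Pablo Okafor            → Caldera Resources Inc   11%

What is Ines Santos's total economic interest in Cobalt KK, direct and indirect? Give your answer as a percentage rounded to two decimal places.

Ines reaches Cobalt along 3 paths.
Via Arbor: 100% × 7% = 7%.
Via Palisade: 21% × 79% = 16.59%.
Via Meridian → Palisade: 70% × 64% × 79% = 35.392%.
Total: 7% + 16.59% + 35.392% = 58.982%.
Rounded: 58.98%.

58.98%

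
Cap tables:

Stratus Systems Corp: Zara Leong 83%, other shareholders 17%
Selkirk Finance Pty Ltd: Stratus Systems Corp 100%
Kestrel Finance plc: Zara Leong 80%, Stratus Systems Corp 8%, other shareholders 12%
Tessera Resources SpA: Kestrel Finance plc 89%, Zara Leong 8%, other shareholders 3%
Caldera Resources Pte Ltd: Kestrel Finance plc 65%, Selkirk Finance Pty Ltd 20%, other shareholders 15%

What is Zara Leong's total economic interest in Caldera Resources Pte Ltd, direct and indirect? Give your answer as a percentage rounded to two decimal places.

Zara reaches Caldera along 3 paths.
Via Kestrel: 80% × 65% = 52%.
Via Stratus → Kestrel: 83% × 8% × 65% = 4.316%.
Via Stratus → Selkirk: 83% × 100% × 20% = 16.6%.
Total: 52% + 4.316% + 16.6% = 72.916%.
Rounded: 72.92%.

72.92%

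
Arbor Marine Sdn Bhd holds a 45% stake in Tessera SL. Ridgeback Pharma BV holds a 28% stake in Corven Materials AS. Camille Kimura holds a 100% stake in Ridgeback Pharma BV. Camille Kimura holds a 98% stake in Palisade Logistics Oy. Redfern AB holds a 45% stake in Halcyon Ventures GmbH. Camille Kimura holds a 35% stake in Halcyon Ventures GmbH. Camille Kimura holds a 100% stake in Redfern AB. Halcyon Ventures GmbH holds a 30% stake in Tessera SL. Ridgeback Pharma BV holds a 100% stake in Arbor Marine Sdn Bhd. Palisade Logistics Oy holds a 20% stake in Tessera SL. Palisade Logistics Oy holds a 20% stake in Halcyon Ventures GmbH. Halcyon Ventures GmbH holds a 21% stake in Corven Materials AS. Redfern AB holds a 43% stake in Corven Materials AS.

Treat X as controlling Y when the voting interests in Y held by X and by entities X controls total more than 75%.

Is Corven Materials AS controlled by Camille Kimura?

Yes

Camille holds 100% of Ridgeback, so Camille controls Ridgeback.
Camille holds 98% of Palisade, so Camille controls Palisade.
Camille holds 100% of Redfern, so Camille controls Redfern.
Redfern and Palisade and Camille together hold 45% + 20% + 35% = 100% of Halcyon, so Camille controls Halcyon.
Ridgeback and Halcyon and Redfern together hold 28% + 21% + 43% = 92% of Corven, so Camille controls Corven.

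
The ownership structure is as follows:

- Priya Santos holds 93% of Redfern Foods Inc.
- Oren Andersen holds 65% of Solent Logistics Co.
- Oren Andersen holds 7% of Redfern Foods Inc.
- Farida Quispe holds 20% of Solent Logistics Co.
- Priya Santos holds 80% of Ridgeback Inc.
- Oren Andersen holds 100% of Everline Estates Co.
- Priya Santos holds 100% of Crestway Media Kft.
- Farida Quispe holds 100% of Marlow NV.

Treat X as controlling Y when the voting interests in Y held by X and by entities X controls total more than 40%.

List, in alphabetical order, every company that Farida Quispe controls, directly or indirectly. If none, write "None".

Marlow NV

Farida holds 100% of Marlow, so Farida controls Marlow.
No other company's threshold is met.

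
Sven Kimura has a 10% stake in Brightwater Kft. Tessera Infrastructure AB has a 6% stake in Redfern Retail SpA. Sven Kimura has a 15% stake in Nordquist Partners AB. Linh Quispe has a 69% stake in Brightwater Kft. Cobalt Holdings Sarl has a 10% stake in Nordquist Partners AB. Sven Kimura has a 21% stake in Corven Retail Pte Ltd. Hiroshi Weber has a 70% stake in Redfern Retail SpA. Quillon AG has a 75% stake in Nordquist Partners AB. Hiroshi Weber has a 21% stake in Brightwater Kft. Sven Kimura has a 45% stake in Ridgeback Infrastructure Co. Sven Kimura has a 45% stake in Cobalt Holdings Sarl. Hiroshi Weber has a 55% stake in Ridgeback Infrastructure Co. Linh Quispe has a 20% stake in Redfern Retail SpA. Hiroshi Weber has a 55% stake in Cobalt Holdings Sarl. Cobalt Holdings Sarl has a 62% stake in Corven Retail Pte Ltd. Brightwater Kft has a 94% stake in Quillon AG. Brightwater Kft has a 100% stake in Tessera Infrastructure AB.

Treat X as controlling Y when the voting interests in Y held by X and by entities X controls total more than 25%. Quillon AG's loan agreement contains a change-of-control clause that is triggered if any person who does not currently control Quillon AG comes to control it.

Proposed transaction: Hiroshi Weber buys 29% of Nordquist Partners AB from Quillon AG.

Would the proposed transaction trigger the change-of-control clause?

No

The purchase adds only to Hiroshi's holdings (Quillon's stake shrinks), so Hiroshi is the only person who could newly come to control Quillon.
Hiroshi holds 55% of Ridgeback, so Hiroshi controls Ridgeback.
Hiroshi holds 55% of Cobalt, so Hiroshi controls Cobalt.
Hiroshi holds 70% of Redfern, so Hiroshi controls Redfern.
Cobalt holds 62% of Corven, so Hiroshi controls Corven.
Neither Hiroshi nor any entity Hiroshi controls holds any voting interest in Quillon.
So before the transaction, Hiroshi does not control Quillon.
After the purchase, Hiroshi holds 29% of Nordquist directly, and Quillon's stake falls to 46%.
Cobalt and Hiroshi together hold 10% + 29% = 39% of Nordquist, so Hiroshi controls Nordquist.
After the transaction, neither Hiroshi nor any entity Hiroshi controls holds a voting interest in Quillon, so Hiroshi still does not control it.
No new person acquires control, so the clause is not triggered.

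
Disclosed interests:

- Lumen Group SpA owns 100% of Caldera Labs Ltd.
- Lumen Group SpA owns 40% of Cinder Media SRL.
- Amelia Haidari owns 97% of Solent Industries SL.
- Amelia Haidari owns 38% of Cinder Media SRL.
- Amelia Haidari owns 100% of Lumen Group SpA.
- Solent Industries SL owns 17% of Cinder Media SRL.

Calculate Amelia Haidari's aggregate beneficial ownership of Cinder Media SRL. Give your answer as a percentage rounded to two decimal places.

Amelia reaches Cinder along 3 paths.
Direct stake: 38% = 38%.
Via Lumen: 100% × 40% = 40%.
Via Solent: 97% × 17% = 16.49%.
Total: 38% + 40% + 16.49% = 94.49%.

94.49%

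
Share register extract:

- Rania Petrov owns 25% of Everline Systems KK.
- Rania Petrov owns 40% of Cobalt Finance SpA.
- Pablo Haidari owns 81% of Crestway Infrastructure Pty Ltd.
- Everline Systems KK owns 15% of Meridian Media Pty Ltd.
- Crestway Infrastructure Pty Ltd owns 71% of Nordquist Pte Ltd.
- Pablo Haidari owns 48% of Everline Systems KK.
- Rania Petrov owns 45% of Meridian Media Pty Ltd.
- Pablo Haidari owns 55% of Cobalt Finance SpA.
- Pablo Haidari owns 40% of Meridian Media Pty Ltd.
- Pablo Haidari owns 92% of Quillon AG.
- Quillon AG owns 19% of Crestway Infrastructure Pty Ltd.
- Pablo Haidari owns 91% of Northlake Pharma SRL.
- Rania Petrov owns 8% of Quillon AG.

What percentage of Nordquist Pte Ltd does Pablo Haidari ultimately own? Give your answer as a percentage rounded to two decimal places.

69.92%

Pablo reaches Nordquist along 2 paths.
Via Crestway: 81% × 71% = 57.51%.
Via Quillon → Crestway: 92% × 19% × 71% = 12.4108%.
Total: 57.51% + 12.4108% = 69.9208%.
Rounded: 69.92%.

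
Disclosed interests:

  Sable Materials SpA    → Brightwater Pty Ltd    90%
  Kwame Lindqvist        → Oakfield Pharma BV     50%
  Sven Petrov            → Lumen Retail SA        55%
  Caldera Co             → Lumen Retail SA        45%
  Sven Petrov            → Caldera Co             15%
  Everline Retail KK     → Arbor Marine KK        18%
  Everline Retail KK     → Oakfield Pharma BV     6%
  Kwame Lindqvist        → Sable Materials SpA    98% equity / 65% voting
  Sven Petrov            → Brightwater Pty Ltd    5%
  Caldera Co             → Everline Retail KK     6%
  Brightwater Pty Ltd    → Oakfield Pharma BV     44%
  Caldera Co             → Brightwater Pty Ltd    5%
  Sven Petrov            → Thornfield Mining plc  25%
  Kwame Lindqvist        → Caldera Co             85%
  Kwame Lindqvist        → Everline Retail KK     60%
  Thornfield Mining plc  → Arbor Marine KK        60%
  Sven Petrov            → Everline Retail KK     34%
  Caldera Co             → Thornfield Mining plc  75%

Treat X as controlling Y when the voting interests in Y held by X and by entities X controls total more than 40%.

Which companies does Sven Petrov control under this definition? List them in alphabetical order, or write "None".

Sven holds 55% of Lumen, so Sven controls Lumen.
No other company's threshold is met.

Lumen Retail SA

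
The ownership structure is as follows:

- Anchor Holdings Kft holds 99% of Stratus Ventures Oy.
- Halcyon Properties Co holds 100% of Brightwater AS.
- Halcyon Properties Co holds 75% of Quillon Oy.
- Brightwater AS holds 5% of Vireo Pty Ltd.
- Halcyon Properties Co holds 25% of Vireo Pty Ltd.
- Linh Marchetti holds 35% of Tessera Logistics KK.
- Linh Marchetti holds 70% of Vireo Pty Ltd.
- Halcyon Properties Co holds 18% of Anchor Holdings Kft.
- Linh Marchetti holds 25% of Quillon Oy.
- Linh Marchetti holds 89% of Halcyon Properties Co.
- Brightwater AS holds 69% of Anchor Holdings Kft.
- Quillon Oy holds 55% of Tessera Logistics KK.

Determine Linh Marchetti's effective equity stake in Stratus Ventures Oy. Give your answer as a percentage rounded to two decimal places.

Linh reaches Stratus along 2 paths.
Via Halcyon → Brightwater → Anchor: 89% × 100% × 69% × 99% = 60.7959%.
Via Halcyon → Anchor: 89% × 18% × 99% = 15.8598%.
Total: 60.7959% + 15.8598% = 76.6557%.
Rounded: 76.66%.

76.66%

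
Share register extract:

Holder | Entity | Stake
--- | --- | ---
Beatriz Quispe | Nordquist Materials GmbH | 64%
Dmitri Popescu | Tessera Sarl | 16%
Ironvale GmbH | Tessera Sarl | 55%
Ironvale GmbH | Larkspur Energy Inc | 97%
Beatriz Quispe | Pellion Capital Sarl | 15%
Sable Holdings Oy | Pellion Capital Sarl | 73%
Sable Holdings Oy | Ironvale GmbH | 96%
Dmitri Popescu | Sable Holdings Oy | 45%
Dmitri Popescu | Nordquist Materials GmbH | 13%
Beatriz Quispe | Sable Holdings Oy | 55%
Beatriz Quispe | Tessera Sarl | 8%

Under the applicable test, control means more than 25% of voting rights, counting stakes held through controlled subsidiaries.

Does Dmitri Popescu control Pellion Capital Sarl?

Yes

Dmitri holds 45% of Sable, so Dmitri controls Sable.
Sable holds 73% of Pellion, so Dmitri controls Pellion.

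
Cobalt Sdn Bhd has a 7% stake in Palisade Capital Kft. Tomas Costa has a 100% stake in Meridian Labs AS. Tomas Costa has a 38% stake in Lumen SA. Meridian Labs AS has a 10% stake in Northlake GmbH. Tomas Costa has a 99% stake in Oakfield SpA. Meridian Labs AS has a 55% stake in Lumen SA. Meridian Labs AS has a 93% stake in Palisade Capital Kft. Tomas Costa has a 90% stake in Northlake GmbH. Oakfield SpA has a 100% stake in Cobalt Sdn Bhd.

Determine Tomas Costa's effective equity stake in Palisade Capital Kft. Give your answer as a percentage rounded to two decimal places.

99.93%

Tomas reaches Palisade along 2 paths.
Via Oakfield → Cobalt: 99% × 100% × 7% = 6.93%.
Via Meridian: 100% × 93% = 93%.
Total: 6.93% + 93% = 99.93%.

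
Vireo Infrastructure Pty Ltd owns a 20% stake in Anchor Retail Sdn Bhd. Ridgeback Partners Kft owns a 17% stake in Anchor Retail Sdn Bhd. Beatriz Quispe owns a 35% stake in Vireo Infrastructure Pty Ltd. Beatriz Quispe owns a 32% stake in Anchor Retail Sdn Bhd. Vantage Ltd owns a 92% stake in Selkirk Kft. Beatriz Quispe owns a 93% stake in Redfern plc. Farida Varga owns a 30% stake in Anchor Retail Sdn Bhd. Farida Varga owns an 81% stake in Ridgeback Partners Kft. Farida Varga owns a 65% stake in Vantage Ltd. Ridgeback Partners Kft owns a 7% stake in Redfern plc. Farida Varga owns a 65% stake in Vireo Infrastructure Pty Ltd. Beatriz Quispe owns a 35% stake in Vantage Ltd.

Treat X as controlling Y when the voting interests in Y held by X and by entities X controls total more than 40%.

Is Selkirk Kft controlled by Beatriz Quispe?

Beatriz holds 93% of Redfern, so Beatriz controls Redfern.
Neither Beatriz nor any entity Beatriz controls holds any voting interest in Selkirk.
So Beatriz does not control Selkirk.

No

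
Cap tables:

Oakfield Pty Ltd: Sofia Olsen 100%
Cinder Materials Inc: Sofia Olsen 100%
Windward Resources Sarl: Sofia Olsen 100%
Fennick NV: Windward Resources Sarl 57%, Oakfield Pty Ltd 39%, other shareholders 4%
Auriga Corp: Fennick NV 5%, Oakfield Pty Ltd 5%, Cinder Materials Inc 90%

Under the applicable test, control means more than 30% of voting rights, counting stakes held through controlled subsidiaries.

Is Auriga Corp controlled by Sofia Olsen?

Sofia holds 100% of Oakfield, so Sofia controls Oakfield.
Sofia holds 100% of Windward, so Sofia controls Windward.
Windward and Oakfield together hold 57% + 39% = 96% of Fennick, so Sofia controls Fennick.
Sofia holds 100% of Cinder, so Sofia controls Cinder.
Fennick and Oakfield and Cinder together hold 5% + 5% + 90% = 100% of Auriga, so Sofia controls Auriga.

Yes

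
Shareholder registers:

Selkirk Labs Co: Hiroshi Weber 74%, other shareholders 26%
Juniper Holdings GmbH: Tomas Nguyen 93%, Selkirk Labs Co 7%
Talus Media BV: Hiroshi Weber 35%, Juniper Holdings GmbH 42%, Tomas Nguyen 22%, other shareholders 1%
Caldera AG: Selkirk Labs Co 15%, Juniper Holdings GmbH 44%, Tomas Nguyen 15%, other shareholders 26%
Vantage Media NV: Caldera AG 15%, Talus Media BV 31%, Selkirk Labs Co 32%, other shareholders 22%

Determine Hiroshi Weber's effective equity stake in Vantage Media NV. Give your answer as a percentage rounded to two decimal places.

37.21%

Hiroshi reaches Vantage along 5 paths.
Via Selkirk → Caldera: 74% × 15% × 15% = 1.665%.
Via Selkirk → Juniper → Caldera: 74% × 7% × 44% × 15% = 0.34188%.
Via Talus: 35% × 31% = 10.85%.
Via Selkirk → Juniper → Talus: 74% × 7% × 42% × 31% = 0.674436%.
Via Selkirk: 74% × 32% = 23.68%.
Total: 1.665% + 0.34188% + 10.85% + 0.674436% + 23.68% = 37.211316%.
Rounded: 37.21%.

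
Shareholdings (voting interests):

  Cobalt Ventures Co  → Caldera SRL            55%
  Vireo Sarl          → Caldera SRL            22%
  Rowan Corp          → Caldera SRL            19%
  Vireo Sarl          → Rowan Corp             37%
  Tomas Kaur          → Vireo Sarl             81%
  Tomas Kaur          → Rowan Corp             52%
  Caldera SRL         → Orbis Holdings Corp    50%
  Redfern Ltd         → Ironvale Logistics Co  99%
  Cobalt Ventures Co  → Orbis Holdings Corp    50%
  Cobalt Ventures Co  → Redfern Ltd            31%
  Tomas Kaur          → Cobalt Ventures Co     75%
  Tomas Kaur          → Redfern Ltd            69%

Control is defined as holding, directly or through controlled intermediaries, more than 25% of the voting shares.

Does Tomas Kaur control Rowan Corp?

Tomas holds 81% of Vireo, so Tomas controls Vireo.
Tomas and Vireo together hold 52% + 37% = 89% of Rowan, so Tomas controls Rowan.

Yes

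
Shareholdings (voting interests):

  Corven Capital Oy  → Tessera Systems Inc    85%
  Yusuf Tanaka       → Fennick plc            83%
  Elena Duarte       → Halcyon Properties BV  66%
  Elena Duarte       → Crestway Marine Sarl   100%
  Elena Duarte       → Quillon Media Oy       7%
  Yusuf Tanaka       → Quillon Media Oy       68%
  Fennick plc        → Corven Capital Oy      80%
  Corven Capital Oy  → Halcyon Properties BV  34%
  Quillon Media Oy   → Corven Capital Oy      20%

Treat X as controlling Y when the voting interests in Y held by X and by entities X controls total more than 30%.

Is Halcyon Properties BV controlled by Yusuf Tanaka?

Yes

Yusuf holds 83% of Fennick, so Yusuf controls Fennick.
Yusuf holds 68% of Quillon, so Yusuf controls Quillon.
Quillon and Fennick together hold 20% + 80% = 100% of Corven, so Yusuf controls Corven.
Corven holds 34% of Halcyon, so Yusuf controls Halcyon.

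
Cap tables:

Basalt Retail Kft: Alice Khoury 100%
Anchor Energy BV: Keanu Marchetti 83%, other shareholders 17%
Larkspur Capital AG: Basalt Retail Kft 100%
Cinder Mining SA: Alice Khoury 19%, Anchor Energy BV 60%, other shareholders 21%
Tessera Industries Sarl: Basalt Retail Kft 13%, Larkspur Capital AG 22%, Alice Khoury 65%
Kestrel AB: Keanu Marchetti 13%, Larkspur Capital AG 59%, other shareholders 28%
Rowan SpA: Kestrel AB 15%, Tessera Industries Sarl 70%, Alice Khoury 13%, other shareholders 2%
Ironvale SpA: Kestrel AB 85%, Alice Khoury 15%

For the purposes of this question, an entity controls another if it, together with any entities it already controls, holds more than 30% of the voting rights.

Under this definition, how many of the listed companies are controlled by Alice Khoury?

6

Alice holds 100% of Basalt, so Alice controls Basalt.
Basalt holds 100% of Larkspur, so Alice controls Larkspur.
Basalt and Larkspur and Alice together hold 13% + 22% + 65% = 100% of Tessera, so Alice controls Tessera.
Larkspur holds 59% of Kestrel, so Alice controls Kestrel.
Kestrel and Tessera and Alice together hold 15% + 70% + 13% = 98% of Rowan, so Alice controls Rowan.
Kestrel and Alice together hold 85% + 15% = 100% of Ironvale, so Alice controls Ironvale.
No other company's threshold is met.
Alice controls 6 companies.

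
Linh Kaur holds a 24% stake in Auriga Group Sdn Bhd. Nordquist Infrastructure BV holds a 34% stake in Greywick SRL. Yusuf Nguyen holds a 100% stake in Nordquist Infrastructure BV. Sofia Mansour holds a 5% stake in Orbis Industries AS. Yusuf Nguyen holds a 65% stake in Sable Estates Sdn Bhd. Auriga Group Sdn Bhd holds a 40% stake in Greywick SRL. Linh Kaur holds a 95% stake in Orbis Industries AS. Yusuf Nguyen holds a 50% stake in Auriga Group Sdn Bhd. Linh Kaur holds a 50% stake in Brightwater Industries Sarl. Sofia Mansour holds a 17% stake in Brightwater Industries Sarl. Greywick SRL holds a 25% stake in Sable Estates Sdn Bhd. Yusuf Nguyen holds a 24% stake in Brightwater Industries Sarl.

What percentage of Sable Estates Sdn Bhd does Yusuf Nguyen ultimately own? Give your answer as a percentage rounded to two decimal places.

Yusuf reaches Sable along 3 paths.
Via Auriga → Greywick: 50% × 40% × 25% = 5%.
Via Nordquist → Greywick: 100% × 34% × 25% = 8.5%.
Direct stake: 65% = 65%.
Total: 5% + 8.5% + 65% = 78.5%.
Rounded: 78.50%.

78.50%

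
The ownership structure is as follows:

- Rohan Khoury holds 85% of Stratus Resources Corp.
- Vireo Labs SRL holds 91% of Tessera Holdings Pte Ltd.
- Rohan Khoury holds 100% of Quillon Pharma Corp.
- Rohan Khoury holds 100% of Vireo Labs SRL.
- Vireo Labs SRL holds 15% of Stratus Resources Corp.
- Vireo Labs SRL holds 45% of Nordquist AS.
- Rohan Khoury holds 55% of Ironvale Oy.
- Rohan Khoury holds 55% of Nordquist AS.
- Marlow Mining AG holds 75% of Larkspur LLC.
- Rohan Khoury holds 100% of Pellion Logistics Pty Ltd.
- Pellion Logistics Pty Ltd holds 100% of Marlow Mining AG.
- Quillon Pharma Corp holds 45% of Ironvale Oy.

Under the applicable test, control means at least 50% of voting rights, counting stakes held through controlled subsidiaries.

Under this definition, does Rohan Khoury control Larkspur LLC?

Rohan holds 100% of Pellion, so Rohan controls Pellion.
Pellion holds 100% of Marlow, so Rohan controls Marlow.
Marlow holds 75% of Larkspur, so Rohan controls Larkspur.

Yes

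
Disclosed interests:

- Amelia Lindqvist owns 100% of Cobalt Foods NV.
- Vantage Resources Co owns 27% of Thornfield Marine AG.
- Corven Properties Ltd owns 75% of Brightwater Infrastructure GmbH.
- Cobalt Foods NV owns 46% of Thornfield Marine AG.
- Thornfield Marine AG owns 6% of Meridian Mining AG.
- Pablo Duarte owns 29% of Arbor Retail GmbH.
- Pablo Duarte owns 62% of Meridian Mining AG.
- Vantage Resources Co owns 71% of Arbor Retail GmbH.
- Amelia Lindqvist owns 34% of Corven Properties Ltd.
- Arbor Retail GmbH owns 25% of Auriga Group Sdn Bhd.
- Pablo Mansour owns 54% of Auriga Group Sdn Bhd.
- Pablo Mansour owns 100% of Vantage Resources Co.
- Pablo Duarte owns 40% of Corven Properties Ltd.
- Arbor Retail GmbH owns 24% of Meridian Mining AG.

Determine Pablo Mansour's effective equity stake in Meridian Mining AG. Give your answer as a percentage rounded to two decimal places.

18.66%

Pablo Mansour reaches Meridian along 2 paths.
Via Vantage → Arbor: 100% × 71% × 24% = 17.04%.
Via Vantage → Thornfield: 100% × 27% × 6% = 1.62%.
Total: 17.04% + 1.62% = 18.66%.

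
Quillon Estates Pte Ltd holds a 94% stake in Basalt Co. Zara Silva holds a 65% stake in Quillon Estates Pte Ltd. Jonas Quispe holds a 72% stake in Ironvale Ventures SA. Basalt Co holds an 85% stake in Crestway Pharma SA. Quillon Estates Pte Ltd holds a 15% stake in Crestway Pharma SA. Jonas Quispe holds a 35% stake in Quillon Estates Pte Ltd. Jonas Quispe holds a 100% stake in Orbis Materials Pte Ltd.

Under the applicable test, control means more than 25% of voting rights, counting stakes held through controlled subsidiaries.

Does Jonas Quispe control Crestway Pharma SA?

Jonas holds 35% of Quillon, so Jonas controls Quillon.
Quillon holds 94% of Basalt, so Jonas controls Basalt.
Basalt and Quillon together hold 85% + 15% = 100% of Crestway, so Jonas controls Crestway.

Yes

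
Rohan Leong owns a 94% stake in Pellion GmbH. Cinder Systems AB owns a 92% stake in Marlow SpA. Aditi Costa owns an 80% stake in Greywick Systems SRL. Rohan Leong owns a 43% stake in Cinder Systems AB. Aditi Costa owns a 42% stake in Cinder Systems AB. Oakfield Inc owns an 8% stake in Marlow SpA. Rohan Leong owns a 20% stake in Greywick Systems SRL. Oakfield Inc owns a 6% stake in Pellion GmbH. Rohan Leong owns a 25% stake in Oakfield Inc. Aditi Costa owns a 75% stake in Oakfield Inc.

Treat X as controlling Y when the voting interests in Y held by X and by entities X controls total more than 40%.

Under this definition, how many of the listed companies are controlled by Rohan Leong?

Rohan holds 43% of Cinder, so Rohan controls Cinder.
Rohan holds 94% of Pellion, so Rohan controls Pellion.
Cinder holds 92% of Marlow, so Rohan controls Marlow.
No other company's threshold is met.
Rohan controls 3 companies.

3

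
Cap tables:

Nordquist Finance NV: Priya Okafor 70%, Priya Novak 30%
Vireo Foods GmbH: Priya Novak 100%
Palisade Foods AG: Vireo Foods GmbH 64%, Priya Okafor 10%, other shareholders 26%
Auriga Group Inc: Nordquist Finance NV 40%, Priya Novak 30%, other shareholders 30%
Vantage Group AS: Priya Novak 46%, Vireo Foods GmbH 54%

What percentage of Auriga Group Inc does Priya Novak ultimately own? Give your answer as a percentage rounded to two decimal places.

42.00%

Priya Novak reaches Auriga along 2 paths.
Via Nordquist: 30% × 40% = 12%.
Direct stake: 30% = 30%.
Total: 12% + 30% = 42%.
Rounded: 42.00%.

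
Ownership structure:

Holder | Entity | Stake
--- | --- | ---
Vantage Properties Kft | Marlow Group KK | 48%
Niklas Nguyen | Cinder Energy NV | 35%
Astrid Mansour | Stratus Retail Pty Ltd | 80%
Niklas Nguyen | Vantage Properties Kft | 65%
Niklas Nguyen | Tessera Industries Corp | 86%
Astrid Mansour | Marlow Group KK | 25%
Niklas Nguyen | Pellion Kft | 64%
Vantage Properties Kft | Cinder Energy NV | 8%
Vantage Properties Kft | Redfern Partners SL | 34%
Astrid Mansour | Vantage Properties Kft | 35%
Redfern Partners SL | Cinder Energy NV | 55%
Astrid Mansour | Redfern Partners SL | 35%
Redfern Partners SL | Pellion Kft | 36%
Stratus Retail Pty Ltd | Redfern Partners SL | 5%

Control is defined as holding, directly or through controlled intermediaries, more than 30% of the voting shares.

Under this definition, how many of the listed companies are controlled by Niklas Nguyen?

Niklas holds 65% of Vantage, so Niklas controls Vantage.
Vantage holds 34% of Redfern, so Niklas controls Redfern.
Vantage and Niklas and Redfern together hold 8% + 35% + 55% = 98% of Cinder, so Niklas controls Cinder.
Redfern and Niklas together hold 36% + 64% = 100% of Pellion, so Niklas controls Pellion.
Niklas holds 86% of Tessera, so Niklas controls Tessera.
Vantage holds 48% of Marlow, so Niklas controls Marlow.
No other company's threshold is met.
Niklas controls 6 companies.

6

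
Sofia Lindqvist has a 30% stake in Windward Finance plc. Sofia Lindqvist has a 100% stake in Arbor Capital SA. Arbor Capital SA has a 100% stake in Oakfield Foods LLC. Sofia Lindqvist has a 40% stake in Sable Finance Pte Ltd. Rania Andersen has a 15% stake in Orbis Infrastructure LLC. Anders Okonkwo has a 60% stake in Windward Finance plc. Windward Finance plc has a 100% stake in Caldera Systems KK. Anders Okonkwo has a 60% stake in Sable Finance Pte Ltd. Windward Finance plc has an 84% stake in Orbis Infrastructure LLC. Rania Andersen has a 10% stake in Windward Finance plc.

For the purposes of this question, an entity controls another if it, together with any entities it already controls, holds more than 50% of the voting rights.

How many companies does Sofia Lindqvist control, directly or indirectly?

Sofia holds 100% of Arbor, so Sofia controls Arbor.
Arbor holds 100% of Oakfield, so Sofia controls Oakfield.
No other company's threshold is met.
Sofia controls 2 companies.

2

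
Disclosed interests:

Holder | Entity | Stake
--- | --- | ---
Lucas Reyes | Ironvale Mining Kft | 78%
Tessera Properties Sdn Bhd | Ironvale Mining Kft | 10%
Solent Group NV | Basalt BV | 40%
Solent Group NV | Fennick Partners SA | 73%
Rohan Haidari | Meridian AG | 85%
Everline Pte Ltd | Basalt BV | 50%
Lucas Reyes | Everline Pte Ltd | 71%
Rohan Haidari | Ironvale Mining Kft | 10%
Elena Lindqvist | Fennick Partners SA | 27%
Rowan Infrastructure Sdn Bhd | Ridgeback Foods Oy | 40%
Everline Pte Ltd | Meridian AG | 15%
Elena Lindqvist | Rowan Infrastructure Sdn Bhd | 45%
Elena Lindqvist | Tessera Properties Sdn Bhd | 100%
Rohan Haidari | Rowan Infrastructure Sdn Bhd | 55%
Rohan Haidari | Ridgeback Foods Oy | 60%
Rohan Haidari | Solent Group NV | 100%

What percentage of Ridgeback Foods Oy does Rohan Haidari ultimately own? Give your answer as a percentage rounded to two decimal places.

82.00%

Rohan reaches Ridgeback along 2 paths.
Via Rowan: 55% × 40% = 22%.
Direct stake: 60% = 60%.
Total: 22% + 60% = 82%.
Rounded: 82.00%.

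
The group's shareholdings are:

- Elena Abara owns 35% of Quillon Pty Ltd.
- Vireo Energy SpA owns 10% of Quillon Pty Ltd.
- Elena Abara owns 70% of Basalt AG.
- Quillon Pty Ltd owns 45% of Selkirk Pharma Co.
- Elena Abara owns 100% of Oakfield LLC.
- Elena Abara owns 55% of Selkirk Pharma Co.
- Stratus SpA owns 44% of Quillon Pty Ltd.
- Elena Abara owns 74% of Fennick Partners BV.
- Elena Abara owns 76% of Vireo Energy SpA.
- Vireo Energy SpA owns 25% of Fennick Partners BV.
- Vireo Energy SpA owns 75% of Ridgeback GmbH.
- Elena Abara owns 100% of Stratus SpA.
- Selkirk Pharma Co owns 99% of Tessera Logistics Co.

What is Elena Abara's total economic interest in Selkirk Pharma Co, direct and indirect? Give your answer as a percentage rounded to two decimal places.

Elena reaches Selkirk along 4 paths.
Direct stake: 55% = 55%.
Via Stratus → Quillon: 100% × 44% × 45% = 19.8%.
Via Vireo → Quillon: 76% × 10% × 45% = 3.42%.
Via Quillon: 35% × 45% = 15.75%.
Total: 55% + 19.8% + 3.42% + 15.75% = 93.97%.

93.97%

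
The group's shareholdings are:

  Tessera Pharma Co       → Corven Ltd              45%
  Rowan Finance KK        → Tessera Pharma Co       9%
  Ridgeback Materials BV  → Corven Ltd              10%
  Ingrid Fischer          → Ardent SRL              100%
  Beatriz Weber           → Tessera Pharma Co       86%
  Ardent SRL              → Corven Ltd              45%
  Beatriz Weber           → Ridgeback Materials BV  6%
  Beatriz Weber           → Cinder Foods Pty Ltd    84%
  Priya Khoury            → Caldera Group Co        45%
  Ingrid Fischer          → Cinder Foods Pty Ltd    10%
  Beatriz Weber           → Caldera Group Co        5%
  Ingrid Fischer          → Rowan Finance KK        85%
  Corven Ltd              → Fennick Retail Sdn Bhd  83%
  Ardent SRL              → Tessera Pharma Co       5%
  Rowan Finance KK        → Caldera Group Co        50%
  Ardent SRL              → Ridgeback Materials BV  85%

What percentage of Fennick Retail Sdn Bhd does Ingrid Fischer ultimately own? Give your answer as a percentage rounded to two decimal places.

49.13%

Ingrid reaches Fennick along 4 paths.
Via Rowan → Tessera → Corven: 85% × 9% × 45% × 83% = 2.857275%.
Via Ardent → Tessera → Corven: 100% × 5% × 45% × 83% = 1.8675%.
Via Ardent → Ridgeback → Corven: 100% × 85% × 10% × 83% = 7.055%.
Via Ardent → Corven: 100% × 45% × 83% = 37.35%.
Total: 2.857275% + 1.8675% + 7.055% + 37.35% = 49.129775%.
Rounded: 49.13%.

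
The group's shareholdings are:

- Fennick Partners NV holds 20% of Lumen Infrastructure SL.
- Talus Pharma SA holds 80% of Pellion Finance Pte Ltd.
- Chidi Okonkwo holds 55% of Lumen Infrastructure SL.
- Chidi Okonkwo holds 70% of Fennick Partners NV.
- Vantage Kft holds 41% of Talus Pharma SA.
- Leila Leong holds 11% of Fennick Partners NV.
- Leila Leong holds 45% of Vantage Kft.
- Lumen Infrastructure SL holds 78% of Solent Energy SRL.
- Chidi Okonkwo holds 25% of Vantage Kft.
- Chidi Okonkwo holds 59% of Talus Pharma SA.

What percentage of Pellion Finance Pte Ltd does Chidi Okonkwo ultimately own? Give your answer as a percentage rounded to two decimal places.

Chidi reaches Pellion along 2 paths.
Via Talus: 59% × 80% = 47.2%.
Via Vantage → Talus: 25% × 41% × 80% = 8.2%.
Total: 47.2% + 8.2% = 55.4%.
Rounded: 55.40%.

55.40%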